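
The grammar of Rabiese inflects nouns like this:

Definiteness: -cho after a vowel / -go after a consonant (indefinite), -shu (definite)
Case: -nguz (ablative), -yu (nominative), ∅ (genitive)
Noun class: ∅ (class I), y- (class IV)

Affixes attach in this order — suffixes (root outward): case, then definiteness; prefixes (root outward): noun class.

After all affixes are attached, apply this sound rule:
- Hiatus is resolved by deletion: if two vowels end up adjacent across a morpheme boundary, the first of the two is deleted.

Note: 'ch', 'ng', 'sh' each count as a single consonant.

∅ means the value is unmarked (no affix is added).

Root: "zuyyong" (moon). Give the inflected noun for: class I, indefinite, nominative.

noun class = class I: zero marking, form stays zuyyong.
Attach case nominative -yu → zuyyongyu.
Attach definiteness indefinite -cho (after vowel 'u') → zuyyongyucho.
Vowel deletion: no change.

zuyyongyucho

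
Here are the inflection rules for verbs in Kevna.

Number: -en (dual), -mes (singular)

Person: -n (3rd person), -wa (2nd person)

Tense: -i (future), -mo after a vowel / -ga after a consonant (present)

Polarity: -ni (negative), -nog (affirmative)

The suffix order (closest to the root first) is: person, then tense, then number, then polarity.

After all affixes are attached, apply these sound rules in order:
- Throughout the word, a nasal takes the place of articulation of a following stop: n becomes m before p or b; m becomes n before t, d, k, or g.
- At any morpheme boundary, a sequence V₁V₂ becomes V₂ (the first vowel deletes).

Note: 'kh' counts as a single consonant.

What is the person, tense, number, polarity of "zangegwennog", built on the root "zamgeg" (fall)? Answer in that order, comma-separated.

Segment: zamgeg-wa-i-en-nog.
person: -wa → 2nd person.
tense: -i → future.
number: -en → dual.
polarity: -nog → affirmative.

2nd person, future, dual, affirmative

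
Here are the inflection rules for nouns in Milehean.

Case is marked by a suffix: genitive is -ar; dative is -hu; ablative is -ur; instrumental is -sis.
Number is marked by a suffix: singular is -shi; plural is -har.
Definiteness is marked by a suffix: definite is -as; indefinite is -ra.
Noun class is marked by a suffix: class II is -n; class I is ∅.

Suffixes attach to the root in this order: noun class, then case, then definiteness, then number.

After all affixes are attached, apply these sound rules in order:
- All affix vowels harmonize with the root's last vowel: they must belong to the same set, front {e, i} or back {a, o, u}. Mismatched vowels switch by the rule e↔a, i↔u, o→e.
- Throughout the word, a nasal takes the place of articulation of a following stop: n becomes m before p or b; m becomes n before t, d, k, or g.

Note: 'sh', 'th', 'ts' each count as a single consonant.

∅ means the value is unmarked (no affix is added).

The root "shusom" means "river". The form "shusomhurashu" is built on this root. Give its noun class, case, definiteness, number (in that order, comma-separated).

class I, dative, indefinite, singular

Segment: shusom-hu-ra-shi.
noun class: ∅ → class I.
case: -hu → dative.
definiteness: -ra → indefinite.
number: -shi → singular.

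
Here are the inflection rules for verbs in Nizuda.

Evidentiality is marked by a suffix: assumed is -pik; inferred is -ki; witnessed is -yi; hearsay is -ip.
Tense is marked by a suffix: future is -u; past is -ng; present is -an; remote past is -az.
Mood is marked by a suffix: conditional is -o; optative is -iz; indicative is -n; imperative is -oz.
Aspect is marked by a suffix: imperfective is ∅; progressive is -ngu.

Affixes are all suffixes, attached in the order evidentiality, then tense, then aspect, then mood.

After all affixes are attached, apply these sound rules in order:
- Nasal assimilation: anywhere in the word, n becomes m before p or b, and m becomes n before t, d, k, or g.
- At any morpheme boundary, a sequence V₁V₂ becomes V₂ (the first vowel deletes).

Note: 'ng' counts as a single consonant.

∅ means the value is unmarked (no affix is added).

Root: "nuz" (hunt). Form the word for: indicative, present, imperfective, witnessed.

nuzyann

Attach evidentiality witnessed -yi → nuzyi.
Attach tense present -an → nuzyian.
aspect = imperfective: zero marking, form stays nuzyian.
Attach mood indicative -n → nuzyiann.
Nasal assimilation: no change.
Apply vowel deletion: nuzyiann → nuzyann.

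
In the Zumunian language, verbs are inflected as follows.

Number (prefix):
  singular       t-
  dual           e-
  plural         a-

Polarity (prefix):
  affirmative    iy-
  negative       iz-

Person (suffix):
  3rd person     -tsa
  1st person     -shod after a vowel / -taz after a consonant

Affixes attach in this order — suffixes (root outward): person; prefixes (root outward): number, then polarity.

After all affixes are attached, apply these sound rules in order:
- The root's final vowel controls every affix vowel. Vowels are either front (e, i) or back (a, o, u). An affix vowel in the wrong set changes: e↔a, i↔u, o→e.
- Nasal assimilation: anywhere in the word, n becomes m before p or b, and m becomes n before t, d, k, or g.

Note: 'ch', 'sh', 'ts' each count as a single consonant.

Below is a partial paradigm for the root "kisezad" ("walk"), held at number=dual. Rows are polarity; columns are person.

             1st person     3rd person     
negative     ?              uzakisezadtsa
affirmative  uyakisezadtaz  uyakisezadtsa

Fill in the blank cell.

uzakisezadtaz

Attach person 1st person -taz (after consonant 'd') → kisezadtaz.
Attach number dual e- → ekisezadtaz.
Attach polarity negative iz- → izekisezadtaz.
Apply vowel harmony: izekisezadtaz → uzakisezadtaz.
Nasal assimilation: no change.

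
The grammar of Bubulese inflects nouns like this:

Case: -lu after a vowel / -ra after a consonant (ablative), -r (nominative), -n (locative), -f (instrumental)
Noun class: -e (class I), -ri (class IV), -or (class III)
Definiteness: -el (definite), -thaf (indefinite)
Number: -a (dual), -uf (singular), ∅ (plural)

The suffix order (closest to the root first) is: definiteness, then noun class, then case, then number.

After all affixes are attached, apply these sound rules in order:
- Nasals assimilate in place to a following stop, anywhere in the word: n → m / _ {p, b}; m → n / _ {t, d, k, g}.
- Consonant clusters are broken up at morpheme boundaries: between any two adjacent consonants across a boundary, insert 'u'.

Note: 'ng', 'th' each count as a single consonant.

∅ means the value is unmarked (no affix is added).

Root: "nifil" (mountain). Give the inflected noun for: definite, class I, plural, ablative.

nifilelelu

Attach definiteness definite -el → nifilel.
Attach noun class class I -e → nifilele.
Attach case ablative -lu (after vowel 'e') → nifilelelu.
number = plural: zero marking, form stays nifilelelu.
Nasal assimilation: no change.
Epenthesis: no change.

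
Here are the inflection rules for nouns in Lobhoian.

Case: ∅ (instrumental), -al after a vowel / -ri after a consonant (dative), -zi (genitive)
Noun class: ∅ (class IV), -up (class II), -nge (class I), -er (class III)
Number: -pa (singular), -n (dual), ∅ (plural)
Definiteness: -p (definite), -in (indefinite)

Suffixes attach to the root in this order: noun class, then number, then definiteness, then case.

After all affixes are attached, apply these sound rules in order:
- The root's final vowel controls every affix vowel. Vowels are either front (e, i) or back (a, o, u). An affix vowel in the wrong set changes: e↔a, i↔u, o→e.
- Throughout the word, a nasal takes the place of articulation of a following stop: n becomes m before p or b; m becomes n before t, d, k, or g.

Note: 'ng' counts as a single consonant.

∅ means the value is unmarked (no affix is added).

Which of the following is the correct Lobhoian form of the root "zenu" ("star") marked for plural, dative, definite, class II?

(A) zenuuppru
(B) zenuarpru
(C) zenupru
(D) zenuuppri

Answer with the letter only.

A

Attach noun class class II -up → zenuup.
number = plural: zero marking, form stays zenuup.
Attach definiteness definite -p → zenuupp.
Attach case dative -ri (after consonant 'p') → zenuuppri.
Apply vowel harmony: zenuuppri → zenuuppru.
Nasal assimilation: no change.
So the correct form is zenuuppru, option (A).
(B) zenuarpru is wrong: it uses class III instead of class II for noun class.
(C) zenupru is wrong: it uses class IV instead of class II for noun class.
(D) zenuuppri is wrong: it fails to apply the sound rule(s).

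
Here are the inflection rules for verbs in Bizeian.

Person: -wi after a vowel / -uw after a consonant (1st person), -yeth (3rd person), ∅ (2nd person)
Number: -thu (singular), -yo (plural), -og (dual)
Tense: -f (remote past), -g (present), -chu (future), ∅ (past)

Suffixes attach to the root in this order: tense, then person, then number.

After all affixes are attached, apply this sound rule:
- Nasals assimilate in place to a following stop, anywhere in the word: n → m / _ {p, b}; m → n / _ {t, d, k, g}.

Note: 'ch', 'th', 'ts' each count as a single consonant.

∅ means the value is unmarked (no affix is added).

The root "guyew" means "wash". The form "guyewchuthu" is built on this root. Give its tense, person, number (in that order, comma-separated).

Segment: guyew-chu-thu.
tense: -chu → future.
person: ∅ → 2nd person.
number: -thu → singular.

future, 2nd person, singular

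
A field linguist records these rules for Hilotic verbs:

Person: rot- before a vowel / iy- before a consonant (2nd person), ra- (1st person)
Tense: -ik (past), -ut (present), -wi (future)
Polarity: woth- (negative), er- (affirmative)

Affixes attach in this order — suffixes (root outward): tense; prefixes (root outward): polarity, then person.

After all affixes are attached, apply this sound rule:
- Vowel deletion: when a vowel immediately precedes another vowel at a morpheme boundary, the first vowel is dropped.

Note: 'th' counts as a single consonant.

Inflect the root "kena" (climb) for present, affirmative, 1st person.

rerkenut

Attach polarity affirmative er- → erkena.
Attach tense present -ut → erkenaut.
Attach person 1st person ra- → raerkenaut.
Apply vowel deletion: raerkenaut → rerkenut.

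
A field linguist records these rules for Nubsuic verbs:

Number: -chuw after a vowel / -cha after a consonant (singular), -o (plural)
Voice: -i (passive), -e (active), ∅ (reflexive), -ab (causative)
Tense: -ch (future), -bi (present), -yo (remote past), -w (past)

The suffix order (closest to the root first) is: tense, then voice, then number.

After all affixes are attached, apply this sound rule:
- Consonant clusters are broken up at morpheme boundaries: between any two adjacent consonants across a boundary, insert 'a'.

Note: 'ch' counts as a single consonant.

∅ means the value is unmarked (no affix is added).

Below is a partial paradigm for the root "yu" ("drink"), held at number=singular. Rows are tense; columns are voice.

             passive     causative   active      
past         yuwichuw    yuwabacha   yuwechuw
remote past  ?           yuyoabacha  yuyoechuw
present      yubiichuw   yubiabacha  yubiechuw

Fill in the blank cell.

Attach tense remote past -yo → yuyo.
Attach voice passive -i → yuyoi.
Attach number singular -chuw (after vowel 'i') → yuyoichuw.
Epenthesis: no change.

yuyoichuw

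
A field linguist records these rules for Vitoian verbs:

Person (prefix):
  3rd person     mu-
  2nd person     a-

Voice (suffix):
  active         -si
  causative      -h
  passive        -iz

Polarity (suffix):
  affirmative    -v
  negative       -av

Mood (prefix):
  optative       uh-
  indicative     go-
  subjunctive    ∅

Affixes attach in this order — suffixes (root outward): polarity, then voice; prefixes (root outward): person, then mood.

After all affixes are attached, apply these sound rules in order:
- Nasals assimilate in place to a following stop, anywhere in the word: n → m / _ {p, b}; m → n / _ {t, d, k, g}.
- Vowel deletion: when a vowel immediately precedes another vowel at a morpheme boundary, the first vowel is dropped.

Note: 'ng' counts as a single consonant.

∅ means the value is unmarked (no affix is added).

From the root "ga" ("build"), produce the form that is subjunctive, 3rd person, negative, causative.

mugavh

Attach polarity negative -av → gaav.
Attach person 3rd person mu- → mugaav.
mood = subjunctive: zero marking, form stays mugaav.
Attach voice causative -h → mugaavh.
Nasal assimilation: no change.
Apply vowel deletion: mugaavh → mugavh.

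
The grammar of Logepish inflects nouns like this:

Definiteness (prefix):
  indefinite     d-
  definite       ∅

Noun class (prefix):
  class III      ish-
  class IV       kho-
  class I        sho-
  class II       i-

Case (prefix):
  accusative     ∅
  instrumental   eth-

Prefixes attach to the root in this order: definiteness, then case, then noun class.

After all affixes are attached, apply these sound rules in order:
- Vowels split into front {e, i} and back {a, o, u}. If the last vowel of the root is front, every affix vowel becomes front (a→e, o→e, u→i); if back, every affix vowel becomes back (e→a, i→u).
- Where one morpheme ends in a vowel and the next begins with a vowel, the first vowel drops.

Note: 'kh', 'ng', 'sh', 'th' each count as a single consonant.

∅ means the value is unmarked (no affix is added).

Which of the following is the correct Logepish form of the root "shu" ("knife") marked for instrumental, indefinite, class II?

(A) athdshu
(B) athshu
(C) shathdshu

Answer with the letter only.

Attach definiteness indefinite d- → dshu.
Attach case instrumental eth- → ethdshu.
Attach noun class class II i- → iethdshu.
Apply vowel harmony: iethdshu → uathdshu.
Apply vowel deletion: uathdshu → athdshu.
So the correct form is athdshu, option (A).
(C) shathdshu is wrong: it uses class I instead of class II for noun class.
(B) athshu is wrong: it uses definite instead of indefinite for definiteness.

A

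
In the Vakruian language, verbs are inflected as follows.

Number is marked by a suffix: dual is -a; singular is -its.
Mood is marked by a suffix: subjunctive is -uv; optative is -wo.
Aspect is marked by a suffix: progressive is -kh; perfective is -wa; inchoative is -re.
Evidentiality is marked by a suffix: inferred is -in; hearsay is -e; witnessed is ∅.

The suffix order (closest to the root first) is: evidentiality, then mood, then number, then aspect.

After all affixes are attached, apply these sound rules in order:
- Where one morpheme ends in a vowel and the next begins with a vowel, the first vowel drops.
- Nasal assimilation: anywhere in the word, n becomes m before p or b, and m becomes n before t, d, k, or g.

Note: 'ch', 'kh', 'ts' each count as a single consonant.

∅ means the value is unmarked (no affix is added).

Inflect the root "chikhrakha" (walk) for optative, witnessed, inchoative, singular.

evidentiality = witnessed: zero marking, form stays chikhrakha.
Attach mood optative -wo → chikhrakhawo.
Attach number singular -its → chikhrakhawoits.
Attach aspect inchoative -re → chikhrakhawoitsre.
Apply vowel deletion: chikhrakhawoitsre → chikhrakhawitsre.
Nasal assimilation: no change.

chikhrakhawitsre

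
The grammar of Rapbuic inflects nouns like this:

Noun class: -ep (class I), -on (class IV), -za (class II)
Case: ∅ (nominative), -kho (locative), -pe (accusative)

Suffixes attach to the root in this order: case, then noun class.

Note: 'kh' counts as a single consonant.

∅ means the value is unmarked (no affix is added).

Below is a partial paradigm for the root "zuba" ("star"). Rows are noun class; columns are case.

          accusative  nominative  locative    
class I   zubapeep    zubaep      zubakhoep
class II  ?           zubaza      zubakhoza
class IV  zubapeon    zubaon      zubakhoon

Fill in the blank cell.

zubapeza

Attach case accusative -pe → zubape.
Attach noun class class II -za → zubapeza.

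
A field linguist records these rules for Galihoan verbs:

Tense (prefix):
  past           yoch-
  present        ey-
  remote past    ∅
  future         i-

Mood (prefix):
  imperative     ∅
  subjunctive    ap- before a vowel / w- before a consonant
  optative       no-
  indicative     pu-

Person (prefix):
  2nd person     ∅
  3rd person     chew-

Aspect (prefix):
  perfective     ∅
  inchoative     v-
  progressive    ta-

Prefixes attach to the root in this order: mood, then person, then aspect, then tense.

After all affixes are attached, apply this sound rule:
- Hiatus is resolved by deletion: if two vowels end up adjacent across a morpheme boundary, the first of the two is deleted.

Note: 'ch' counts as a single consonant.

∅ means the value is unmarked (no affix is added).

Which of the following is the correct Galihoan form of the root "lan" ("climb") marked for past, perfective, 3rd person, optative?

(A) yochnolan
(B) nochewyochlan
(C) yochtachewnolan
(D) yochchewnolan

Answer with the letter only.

Attach mood optative no- → nolan.
Attach person 3rd person chew- → chewnolan.
aspect = perfective: zero marking, form stays chewnolan.
Attach tense past yoch- → yochchewnolan.
Vowel deletion: no change.
So the correct form is yochchewnolan, option (D).
(C) yochtachewnolan is wrong: it uses progressive instead of perfective for aspect.
(A) yochnolan is wrong: it uses 2nd person instead of 3rd person for person.
(B) nochewyochlan is wrong: it has the affixes in the wrong order.

D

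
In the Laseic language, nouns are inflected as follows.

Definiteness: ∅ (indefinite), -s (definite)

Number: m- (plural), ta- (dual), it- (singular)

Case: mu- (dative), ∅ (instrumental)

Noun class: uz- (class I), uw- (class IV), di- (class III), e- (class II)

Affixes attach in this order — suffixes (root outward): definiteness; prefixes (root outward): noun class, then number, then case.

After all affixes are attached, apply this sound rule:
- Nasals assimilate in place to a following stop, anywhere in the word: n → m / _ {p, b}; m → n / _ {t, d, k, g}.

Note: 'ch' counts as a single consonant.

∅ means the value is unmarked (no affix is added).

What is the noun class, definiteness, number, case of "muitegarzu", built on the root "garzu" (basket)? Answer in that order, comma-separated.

class II, indefinite, singular, dative

Segment: mu-it-e-garzu.
noun class: e- → class II.
definiteness: ∅ → indefinite.
number: it- → singular.
case: mu- → dative.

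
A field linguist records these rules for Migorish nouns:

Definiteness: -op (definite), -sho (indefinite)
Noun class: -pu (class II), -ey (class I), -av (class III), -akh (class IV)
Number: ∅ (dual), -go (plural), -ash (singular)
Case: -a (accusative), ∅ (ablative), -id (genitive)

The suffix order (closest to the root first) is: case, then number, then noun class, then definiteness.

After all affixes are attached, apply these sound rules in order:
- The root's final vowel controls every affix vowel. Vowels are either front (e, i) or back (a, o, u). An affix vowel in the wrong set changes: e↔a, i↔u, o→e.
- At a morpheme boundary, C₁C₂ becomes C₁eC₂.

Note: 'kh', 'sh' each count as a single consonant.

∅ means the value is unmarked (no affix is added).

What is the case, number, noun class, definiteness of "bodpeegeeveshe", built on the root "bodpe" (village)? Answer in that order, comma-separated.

accusative, plural, class III, indefinite

Segment: bodpe-a-go-av-sho.
case: -a → accusative.
number: -go → plural.
noun class: -av → class III.
definiteness: -sho → indefinite.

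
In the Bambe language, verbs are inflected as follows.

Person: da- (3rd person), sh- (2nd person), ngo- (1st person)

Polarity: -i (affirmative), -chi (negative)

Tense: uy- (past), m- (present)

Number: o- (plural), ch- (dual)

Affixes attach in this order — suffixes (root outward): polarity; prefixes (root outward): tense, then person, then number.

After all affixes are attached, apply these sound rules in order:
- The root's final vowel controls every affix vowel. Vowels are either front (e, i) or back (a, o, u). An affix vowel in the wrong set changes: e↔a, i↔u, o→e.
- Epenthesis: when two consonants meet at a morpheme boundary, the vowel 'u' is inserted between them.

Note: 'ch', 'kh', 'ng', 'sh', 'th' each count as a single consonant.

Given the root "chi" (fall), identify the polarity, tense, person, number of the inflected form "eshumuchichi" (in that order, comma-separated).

negative, present, 2nd person, plural

Segment: o-sh-m-chi-chi.
polarity: -chi → negative.
tense: m- → present.
person: sh- → 2nd person.
number: o- → plural.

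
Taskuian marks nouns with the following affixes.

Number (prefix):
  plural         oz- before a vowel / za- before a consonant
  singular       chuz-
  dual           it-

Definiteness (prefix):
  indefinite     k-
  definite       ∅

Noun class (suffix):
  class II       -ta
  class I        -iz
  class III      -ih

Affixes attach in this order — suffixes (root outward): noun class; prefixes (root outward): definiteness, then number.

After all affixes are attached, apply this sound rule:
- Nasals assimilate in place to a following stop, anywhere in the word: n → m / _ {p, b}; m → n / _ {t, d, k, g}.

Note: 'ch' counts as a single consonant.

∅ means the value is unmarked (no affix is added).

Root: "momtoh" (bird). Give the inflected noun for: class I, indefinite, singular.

chuzkmontohiz

Attach definiteness indefinite k- → kmomtoh.
Attach noun class class I -iz → kmomtohiz.
Attach number singular chuz- → chuzkmomtohiz.
Apply nasal assimilation: chuzkmomtohiz → chuzkmontohiz.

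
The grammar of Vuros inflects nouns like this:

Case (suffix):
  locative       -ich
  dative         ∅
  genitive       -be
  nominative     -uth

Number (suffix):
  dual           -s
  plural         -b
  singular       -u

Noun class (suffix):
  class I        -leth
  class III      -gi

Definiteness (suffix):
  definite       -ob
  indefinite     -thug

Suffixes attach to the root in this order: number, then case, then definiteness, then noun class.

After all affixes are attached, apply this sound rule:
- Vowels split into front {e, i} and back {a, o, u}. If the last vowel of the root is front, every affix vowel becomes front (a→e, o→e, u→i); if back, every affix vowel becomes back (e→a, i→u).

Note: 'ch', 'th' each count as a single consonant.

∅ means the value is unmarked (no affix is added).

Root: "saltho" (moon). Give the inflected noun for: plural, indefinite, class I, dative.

Attach number plural -b → salthob.
case = dative: zero marking, form stays salthob.
Attach definiteness indefinite -thug → salthobthug.
Attach noun class class I -leth → salthobthugleth.
Apply vowel harmony: salthobthugleth → salthobthuglath.

salthobthuglath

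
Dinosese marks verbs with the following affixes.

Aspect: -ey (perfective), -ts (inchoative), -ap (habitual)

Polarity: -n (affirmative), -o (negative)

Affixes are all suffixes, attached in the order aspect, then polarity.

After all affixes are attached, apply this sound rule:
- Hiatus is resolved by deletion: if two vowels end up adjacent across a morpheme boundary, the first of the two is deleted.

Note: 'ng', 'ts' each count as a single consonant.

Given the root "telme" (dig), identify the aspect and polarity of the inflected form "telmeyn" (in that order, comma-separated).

perfective, affirmative

Segment: telme-ey-n.
aspect: -ey → perfective.
polarity: -n → affirmative.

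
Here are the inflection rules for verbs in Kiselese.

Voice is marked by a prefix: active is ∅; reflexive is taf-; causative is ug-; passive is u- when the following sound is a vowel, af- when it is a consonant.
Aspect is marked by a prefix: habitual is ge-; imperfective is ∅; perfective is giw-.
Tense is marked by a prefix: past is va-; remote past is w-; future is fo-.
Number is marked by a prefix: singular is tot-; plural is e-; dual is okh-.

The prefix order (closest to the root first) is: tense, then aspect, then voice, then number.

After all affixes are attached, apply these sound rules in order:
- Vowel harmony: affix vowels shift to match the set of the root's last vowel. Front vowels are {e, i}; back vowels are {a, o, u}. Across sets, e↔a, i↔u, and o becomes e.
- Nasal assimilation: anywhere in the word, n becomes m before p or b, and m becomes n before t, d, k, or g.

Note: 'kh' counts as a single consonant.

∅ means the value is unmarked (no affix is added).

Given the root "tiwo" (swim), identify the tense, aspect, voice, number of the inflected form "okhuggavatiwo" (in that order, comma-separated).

Segment: okh-ug-ge-va-tiwo.
tense: va- → past.
aspect: ge- → habitual.
voice: ug- → causative.
number: okh- → dual.

past, habitual, causative, dual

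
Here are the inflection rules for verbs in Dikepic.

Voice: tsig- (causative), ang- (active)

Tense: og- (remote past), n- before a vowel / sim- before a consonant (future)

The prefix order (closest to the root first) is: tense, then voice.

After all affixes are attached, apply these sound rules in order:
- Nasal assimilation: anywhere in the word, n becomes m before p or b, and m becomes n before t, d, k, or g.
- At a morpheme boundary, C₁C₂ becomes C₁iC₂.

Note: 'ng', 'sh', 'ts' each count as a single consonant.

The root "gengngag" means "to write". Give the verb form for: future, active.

Attach tense future sim- (before consonant 'g') → simgengngag.
Attach voice active ang- → angsimgengngag.
Apply nasal assimilation: angsimgengngag → angsingengngag.
Apply epenthesis: angsingengngag → angisinigengngag.

angisinigengngag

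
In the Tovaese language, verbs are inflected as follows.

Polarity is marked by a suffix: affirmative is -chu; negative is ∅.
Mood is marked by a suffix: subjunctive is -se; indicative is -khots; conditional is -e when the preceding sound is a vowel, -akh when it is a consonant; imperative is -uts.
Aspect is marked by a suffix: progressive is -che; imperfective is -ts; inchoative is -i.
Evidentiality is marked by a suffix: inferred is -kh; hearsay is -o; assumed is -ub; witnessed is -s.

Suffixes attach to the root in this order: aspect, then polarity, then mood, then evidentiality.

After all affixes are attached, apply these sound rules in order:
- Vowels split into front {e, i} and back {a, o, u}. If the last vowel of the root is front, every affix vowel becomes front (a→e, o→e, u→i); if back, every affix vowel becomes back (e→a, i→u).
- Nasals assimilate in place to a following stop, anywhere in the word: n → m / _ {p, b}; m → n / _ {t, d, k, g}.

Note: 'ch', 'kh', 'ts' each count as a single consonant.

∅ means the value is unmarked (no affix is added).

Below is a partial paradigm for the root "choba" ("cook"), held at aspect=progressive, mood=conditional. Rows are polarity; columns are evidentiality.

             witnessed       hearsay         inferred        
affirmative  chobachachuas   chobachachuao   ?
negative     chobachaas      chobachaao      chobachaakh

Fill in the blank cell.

Attach aspect progressive -che → chobache.
Attach polarity affirmative -chu → chobachechu.
Attach mood conditional -e (after vowel 'u') → chobachechue.
Attach evidentiality inferred -kh → chobachechuekh.
Apply vowel harmony: chobachechuekh → chobachachuakh.
Nasal assimilation: no change.

chobachachuakh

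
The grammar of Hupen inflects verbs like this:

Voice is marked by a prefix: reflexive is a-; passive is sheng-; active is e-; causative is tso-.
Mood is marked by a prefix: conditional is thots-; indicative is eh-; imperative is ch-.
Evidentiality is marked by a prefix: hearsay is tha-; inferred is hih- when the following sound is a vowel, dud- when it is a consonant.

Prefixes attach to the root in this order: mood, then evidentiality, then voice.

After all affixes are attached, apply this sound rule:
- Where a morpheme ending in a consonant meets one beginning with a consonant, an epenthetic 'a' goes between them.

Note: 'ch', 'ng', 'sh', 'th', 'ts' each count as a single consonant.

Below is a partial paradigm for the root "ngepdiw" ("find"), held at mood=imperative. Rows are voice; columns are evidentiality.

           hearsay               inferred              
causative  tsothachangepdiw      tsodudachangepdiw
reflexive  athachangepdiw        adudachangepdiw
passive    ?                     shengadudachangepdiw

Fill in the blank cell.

Attach mood imperative ch- → chngepdiw.
Attach evidentiality hearsay tha- → thachngepdiw.
Attach voice passive sheng- → shengthachngepdiw.
Apply epenthesis: shengthachngepdiw → shengathachangepdiw.

shengathachangepdiw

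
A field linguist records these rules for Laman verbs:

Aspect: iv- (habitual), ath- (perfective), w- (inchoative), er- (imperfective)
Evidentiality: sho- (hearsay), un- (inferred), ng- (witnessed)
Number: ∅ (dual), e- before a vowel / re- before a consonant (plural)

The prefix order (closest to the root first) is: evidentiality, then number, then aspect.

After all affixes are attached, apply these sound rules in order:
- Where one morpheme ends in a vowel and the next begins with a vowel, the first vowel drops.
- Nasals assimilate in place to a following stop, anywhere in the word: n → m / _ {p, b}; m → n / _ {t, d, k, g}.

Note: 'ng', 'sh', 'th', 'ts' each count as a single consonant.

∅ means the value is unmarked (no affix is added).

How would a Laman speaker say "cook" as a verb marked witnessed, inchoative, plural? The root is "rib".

wrengrib

Attach evidentiality witnessed ng- → ngrib.
Attach number plural re- (before consonant 'ng') → rengrib.
Attach aspect inchoative w- → wrengrib.
Vowel deletion: no change.
Nasal assimilation: no change.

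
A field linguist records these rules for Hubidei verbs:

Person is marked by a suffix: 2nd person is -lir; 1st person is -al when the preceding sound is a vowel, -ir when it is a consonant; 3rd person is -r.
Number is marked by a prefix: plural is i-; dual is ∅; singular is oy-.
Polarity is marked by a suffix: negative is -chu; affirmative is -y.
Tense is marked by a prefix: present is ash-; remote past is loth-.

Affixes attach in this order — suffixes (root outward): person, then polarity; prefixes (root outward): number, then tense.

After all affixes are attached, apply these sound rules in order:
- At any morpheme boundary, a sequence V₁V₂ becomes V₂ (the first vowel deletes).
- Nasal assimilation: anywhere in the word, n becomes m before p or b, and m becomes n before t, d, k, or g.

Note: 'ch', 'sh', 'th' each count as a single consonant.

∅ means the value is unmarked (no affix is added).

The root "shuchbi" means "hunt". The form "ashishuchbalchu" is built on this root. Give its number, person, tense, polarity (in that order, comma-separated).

plural, 1st person, present, negative

Segment: ash-i-shuchbi-al-chu.
number: i- → plural.
person: -al/ir → 1st person.
tense: ash- → present.
polarity: -chu → negative.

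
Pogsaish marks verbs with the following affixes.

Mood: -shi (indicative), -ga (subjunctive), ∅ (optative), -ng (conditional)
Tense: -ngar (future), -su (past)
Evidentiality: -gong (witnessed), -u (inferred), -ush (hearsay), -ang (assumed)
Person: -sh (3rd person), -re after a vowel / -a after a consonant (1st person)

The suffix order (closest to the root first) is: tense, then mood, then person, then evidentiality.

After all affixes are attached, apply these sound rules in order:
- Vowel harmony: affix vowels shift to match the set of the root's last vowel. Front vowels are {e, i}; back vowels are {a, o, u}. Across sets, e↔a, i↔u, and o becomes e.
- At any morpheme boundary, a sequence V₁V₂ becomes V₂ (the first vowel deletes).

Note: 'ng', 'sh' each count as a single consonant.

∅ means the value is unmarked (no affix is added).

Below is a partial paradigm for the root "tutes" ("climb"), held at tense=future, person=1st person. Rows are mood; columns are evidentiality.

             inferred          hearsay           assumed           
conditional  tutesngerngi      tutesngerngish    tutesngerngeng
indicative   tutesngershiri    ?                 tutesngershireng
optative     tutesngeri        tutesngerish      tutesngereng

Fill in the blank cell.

tutesngershirish

Attach tense future -ngar → tutesngar.
Attach mood indicative -shi → tutesngarshi.
Attach person 1st person -re (after vowel 'i') → tutesngarshire.
Attach evidentiality hearsay -ush → tutesngarshireush.
Apply vowel harmony: tutesngarshireush → tutesngershireish.
Apply vowel deletion: tutesngershireish → tutesngershirish.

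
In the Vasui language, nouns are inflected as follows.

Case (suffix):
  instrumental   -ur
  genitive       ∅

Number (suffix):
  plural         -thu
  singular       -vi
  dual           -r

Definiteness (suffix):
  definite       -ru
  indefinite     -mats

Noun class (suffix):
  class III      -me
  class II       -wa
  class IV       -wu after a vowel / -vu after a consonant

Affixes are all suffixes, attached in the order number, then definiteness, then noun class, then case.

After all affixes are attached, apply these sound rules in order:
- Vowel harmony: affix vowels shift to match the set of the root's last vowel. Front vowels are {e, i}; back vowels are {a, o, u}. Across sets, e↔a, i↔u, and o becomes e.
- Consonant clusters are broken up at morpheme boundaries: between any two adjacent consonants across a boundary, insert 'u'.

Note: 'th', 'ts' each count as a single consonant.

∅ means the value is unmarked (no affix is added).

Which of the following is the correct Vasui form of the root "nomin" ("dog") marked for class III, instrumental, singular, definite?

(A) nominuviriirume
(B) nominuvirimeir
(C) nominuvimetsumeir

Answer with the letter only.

B

Attach number singular -vi → nominvi.
Attach definiteness definite -ru → nominviru.
Attach noun class class III -me → nominvirume.
Attach case instrumental -ur → nominvirumeur.
Apply vowel harmony: nominvirumeur → nominvirimeir.
Apply epenthesis: nominvirimeir → nominuvirimeir.
So the correct form is nominuvirimeir, option (B).
(A) nominuviriirume is wrong: it has the affixes in the wrong order.
(C) nominuvimetsumeir is wrong: it uses indefinite instead of definite for definiteness.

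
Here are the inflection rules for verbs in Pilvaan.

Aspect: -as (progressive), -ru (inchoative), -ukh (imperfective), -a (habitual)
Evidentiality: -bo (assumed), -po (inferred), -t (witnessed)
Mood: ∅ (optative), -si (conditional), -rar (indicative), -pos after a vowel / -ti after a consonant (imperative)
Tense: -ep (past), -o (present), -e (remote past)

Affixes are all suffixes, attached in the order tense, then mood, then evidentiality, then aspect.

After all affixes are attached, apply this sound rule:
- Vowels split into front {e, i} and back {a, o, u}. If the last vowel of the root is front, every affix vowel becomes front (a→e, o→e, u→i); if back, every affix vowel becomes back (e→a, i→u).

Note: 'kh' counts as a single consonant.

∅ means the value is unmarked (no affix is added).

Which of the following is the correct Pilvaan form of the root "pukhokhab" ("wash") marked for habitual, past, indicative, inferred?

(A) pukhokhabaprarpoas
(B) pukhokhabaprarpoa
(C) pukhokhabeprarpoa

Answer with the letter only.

B

Attach tense past -ep → pukhokhabep.
Attach mood indicative -rar → pukhokhabeprar.
Attach evidentiality inferred -po → pukhokhabeprarpo.
Attach aspect habitual -a → pukhokhabeprarpoa.
Apply vowel harmony: pukhokhabeprarpoa → pukhokhabaprarpoa.
So the correct form is pukhokhabaprarpoa, option (B).
(A) pukhokhabaprarpoas is wrong: it uses progressive instead of habitual for aspect.
(C) pukhokhabeprarpoa is wrong: it fails to apply the sound rule(s).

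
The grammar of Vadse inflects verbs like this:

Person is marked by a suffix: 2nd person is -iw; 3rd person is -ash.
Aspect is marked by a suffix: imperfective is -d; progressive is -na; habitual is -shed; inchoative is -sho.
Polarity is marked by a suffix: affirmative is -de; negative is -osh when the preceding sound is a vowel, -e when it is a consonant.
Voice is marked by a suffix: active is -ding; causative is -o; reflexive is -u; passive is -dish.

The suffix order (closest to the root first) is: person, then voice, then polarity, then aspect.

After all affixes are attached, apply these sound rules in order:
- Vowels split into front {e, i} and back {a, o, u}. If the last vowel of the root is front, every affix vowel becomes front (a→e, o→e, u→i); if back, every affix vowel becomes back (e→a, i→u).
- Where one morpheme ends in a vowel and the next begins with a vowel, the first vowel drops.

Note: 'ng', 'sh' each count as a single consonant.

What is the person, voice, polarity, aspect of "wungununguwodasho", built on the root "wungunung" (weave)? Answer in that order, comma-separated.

Segment: wungunung-iw-o-de-sho.
person: -iw → 2nd person.
voice: -o → causative.
polarity: -de → affirmative.
aspect: -sho → inchoative.

2nd person, causative, affirmative, inchoative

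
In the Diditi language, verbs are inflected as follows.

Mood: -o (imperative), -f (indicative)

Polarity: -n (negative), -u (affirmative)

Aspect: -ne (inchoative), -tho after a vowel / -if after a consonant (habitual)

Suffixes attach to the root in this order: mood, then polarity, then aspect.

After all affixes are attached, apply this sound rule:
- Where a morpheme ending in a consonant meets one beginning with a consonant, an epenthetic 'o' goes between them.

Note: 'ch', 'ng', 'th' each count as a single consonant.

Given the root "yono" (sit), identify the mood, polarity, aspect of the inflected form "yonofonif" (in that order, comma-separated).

Segment: yono-f-n-if.
mood: -f → indicative.
polarity: -n → negative.
aspect: -tho/if → habitual.

indicative, negative, habitual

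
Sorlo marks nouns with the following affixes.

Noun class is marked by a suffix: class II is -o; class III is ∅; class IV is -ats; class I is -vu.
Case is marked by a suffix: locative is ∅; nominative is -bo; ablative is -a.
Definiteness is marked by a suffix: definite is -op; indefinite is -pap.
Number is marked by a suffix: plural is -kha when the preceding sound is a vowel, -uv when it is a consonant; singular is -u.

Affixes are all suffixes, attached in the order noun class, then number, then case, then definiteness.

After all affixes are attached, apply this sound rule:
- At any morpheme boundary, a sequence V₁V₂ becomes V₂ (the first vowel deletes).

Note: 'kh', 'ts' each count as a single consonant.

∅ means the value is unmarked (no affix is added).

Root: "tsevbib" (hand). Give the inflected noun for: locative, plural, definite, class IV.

tsevbibatsuvop

Attach noun class class IV -ats → tsevbibats.
Attach number plural -uv (after consonant 'ts') → tsevbibatsuv.
case = locative: zero marking, form stays tsevbibatsuv.
Attach definiteness definite -op → tsevbibatsuvop.
Vowel deletion: no change.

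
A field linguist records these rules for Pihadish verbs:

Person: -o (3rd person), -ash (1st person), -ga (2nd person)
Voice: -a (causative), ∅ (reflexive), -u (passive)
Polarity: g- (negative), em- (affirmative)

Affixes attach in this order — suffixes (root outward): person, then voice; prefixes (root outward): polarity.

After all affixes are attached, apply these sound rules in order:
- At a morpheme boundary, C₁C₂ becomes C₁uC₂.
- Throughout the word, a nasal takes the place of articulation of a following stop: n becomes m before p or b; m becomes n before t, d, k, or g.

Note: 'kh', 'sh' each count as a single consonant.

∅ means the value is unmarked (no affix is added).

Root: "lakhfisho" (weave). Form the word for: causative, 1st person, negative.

Attach person 1st person -ash → lakhfishoash.
Attach voice causative -a → lakhfishoasha.
Attach polarity negative g- → glakhfishoasha.
Apply epenthesis: glakhfishoasha → gulakhfishoasha.
Nasal assimilation: no change.

gulakhfishoasha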